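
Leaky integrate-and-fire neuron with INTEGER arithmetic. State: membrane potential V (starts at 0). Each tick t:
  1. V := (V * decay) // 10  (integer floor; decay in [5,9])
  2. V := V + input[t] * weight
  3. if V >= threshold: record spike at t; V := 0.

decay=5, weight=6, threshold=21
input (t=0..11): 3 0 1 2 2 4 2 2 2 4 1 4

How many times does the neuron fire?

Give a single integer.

Answer: 4

Derivation:
t=0: input=3 -> V=18
t=1: input=0 -> V=9
t=2: input=1 -> V=10
t=3: input=2 -> V=17
t=4: input=2 -> V=20
t=5: input=4 -> V=0 FIRE
t=6: input=2 -> V=12
t=7: input=2 -> V=18
t=8: input=2 -> V=0 FIRE
t=9: input=4 -> V=0 FIRE
t=10: input=1 -> V=6
t=11: input=4 -> V=0 FIRE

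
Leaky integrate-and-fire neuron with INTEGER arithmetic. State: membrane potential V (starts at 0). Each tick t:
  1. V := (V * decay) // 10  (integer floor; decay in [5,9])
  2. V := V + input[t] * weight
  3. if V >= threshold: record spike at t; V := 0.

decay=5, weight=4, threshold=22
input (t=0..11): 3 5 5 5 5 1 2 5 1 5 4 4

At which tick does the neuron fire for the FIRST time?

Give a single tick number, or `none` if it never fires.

t=0: input=3 -> V=12
t=1: input=5 -> V=0 FIRE
t=2: input=5 -> V=20
t=3: input=5 -> V=0 FIRE
t=4: input=5 -> V=20
t=5: input=1 -> V=14
t=6: input=2 -> V=15
t=7: input=5 -> V=0 FIRE
t=8: input=1 -> V=4
t=9: input=5 -> V=0 FIRE
t=10: input=4 -> V=16
t=11: input=4 -> V=0 FIRE

Answer: 1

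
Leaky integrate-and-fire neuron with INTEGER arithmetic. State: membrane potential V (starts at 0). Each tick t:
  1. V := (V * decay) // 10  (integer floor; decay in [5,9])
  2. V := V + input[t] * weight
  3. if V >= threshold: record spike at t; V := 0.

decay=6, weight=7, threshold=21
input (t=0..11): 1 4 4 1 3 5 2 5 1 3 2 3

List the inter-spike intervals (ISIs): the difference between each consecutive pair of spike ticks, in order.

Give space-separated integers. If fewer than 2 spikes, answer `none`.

t=0: input=1 -> V=7
t=1: input=4 -> V=0 FIRE
t=2: input=4 -> V=0 FIRE
t=3: input=1 -> V=7
t=4: input=3 -> V=0 FIRE
t=5: input=5 -> V=0 FIRE
t=6: input=2 -> V=14
t=7: input=5 -> V=0 FIRE
t=8: input=1 -> V=7
t=9: input=3 -> V=0 FIRE
t=10: input=2 -> V=14
t=11: input=3 -> V=0 FIRE

Answer: 1 2 1 2 2 2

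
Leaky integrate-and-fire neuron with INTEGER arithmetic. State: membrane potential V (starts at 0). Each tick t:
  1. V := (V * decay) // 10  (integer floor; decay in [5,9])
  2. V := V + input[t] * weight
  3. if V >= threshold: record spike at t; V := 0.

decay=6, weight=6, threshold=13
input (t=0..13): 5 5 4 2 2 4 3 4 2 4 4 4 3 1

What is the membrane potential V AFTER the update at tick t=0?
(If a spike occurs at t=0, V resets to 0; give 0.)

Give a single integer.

Answer: 0

Derivation:
t=0: input=5 -> V=0 FIRE
t=1: input=5 -> V=0 FIRE
t=2: input=4 -> V=0 FIRE
t=3: input=2 -> V=12
t=4: input=2 -> V=0 FIRE
t=5: input=4 -> V=0 FIRE
t=6: input=3 -> V=0 FIRE
t=7: input=4 -> V=0 FIRE
t=8: input=2 -> V=12
t=9: input=4 -> V=0 FIRE
t=10: input=4 -> V=0 FIRE
t=11: input=4 -> V=0 FIRE
t=12: input=3 -> V=0 FIRE
t=13: input=1 -> V=6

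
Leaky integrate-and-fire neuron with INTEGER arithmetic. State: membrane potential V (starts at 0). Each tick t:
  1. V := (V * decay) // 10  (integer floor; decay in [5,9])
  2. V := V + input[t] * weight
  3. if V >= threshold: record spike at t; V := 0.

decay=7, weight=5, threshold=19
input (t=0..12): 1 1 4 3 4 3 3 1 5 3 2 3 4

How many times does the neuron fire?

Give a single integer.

t=0: input=1 -> V=5
t=1: input=1 -> V=8
t=2: input=4 -> V=0 FIRE
t=3: input=3 -> V=15
t=4: input=4 -> V=0 FIRE
t=5: input=3 -> V=15
t=6: input=3 -> V=0 FIRE
t=7: input=1 -> V=5
t=8: input=5 -> V=0 FIRE
t=9: input=3 -> V=15
t=10: input=2 -> V=0 FIRE
t=11: input=3 -> V=15
t=12: input=4 -> V=0 FIRE

Answer: 6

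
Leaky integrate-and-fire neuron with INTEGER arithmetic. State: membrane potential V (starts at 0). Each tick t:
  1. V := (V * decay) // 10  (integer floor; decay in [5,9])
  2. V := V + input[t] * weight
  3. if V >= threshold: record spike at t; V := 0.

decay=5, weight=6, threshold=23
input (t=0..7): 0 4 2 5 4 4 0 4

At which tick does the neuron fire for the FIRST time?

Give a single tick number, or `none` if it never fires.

t=0: input=0 -> V=0
t=1: input=4 -> V=0 FIRE
t=2: input=2 -> V=12
t=3: input=5 -> V=0 FIRE
t=4: input=4 -> V=0 FIRE
t=5: input=4 -> V=0 FIRE
t=6: input=0 -> V=0
t=7: input=4 -> V=0 FIRE

Answer: 1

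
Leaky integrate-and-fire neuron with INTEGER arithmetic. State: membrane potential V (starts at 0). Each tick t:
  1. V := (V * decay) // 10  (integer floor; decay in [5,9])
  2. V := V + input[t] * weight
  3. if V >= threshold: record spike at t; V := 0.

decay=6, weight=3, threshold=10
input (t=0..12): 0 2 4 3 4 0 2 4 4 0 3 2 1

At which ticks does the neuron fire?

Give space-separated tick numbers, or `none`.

Answer: 2 4 7 8 11

Derivation:
t=0: input=0 -> V=0
t=1: input=2 -> V=6
t=2: input=4 -> V=0 FIRE
t=3: input=3 -> V=9
t=4: input=4 -> V=0 FIRE
t=5: input=0 -> V=0
t=6: input=2 -> V=6
t=7: input=4 -> V=0 FIRE
t=8: input=4 -> V=0 FIRE
t=9: input=0 -> V=0
t=10: input=3 -> V=9
t=11: input=2 -> V=0 FIRE
t=12: input=1 -> V=3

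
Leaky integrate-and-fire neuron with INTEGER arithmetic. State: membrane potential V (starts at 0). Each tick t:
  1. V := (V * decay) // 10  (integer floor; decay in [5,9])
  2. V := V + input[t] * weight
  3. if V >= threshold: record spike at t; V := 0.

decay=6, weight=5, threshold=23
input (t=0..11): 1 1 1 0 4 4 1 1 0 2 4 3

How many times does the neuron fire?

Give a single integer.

t=0: input=1 -> V=5
t=1: input=1 -> V=8
t=2: input=1 -> V=9
t=3: input=0 -> V=5
t=4: input=4 -> V=0 FIRE
t=5: input=4 -> V=20
t=6: input=1 -> V=17
t=7: input=1 -> V=15
t=8: input=0 -> V=9
t=9: input=2 -> V=15
t=10: input=4 -> V=0 FIRE
t=11: input=3 -> V=15

Answer: 2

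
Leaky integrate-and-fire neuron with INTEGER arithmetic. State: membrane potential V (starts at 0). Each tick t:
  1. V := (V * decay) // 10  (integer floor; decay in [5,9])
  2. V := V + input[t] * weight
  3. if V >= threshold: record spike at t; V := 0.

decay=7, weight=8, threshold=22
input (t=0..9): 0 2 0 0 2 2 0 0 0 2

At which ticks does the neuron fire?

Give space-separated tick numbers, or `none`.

t=0: input=0 -> V=0
t=1: input=2 -> V=16
t=2: input=0 -> V=11
t=3: input=0 -> V=7
t=4: input=2 -> V=20
t=5: input=2 -> V=0 FIRE
t=6: input=0 -> V=0
t=7: input=0 -> V=0
t=8: input=0 -> V=0
t=9: input=2 -> V=16

Answer: 5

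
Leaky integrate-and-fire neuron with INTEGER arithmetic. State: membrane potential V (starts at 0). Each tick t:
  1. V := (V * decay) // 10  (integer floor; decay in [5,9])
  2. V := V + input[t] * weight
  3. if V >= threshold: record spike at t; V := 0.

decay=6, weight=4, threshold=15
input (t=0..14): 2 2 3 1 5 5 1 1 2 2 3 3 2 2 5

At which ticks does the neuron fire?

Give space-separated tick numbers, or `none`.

t=0: input=2 -> V=8
t=1: input=2 -> V=12
t=2: input=3 -> V=0 FIRE
t=3: input=1 -> V=4
t=4: input=5 -> V=0 FIRE
t=5: input=5 -> V=0 FIRE
t=6: input=1 -> V=4
t=7: input=1 -> V=6
t=8: input=2 -> V=11
t=9: input=2 -> V=14
t=10: input=3 -> V=0 FIRE
t=11: input=3 -> V=12
t=12: input=2 -> V=0 FIRE
t=13: input=2 -> V=8
t=14: input=5 -> V=0 FIRE

Answer: 2 4 5 10 12 14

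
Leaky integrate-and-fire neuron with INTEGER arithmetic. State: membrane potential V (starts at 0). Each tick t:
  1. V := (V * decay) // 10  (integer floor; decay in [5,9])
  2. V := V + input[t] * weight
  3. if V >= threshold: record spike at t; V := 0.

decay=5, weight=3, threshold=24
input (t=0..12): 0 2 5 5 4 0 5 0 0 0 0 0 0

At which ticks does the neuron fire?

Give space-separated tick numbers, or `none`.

Answer: 3

Derivation:
t=0: input=0 -> V=0
t=1: input=2 -> V=6
t=2: input=5 -> V=18
t=3: input=5 -> V=0 FIRE
t=4: input=4 -> V=12
t=5: input=0 -> V=6
t=6: input=5 -> V=18
t=7: input=0 -> V=9
t=8: input=0 -> V=4
t=9: input=0 -> V=2
t=10: input=0 -> V=1
t=11: input=0 -> V=0
t=12: input=0 -> V=0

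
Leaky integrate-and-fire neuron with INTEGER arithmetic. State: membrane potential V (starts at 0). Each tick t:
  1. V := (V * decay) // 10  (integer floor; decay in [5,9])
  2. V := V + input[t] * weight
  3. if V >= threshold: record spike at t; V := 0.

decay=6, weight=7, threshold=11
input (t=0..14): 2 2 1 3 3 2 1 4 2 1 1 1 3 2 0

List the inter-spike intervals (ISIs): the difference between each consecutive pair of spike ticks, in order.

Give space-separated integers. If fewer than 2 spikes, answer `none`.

t=0: input=2 -> V=0 FIRE
t=1: input=2 -> V=0 FIRE
t=2: input=1 -> V=7
t=3: input=3 -> V=0 FIRE
t=4: input=3 -> V=0 FIRE
t=5: input=2 -> V=0 FIRE
t=6: input=1 -> V=7
t=7: input=4 -> V=0 FIRE
t=8: input=2 -> V=0 FIRE
t=9: input=1 -> V=7
t=10: input=1 -> V=0 FIRE
t=11: input=1 -> V=7
t=12: input=3 -> V=0 FIRE
t=13: input=2 -> V=0 FIRE
t=14: input=0 -> V=0

Answer: 1 2 1 1 2 1 2 2 1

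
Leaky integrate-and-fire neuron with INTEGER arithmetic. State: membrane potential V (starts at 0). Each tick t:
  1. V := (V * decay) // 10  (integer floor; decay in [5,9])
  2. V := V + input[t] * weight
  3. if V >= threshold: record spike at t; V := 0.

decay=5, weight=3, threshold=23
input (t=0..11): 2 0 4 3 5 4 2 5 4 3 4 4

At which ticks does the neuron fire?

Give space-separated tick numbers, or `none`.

t=0: input=2 -> V=6
t=1: input=0 -> V=3
t=2: input=4 -> V=13
t=3: input=3 -> V=15
t=4: input=5 -> V=22
t=5: input=4 -> V=0 FIRE
t=6: input=2 -> V=6
t=7: input=5 -> V=18
t=8: input=4 -> V=21
t=9: input=3 -> V=19
t=10: input=4 -> V=21
t=11: input=4 -> V=22

Answer: 5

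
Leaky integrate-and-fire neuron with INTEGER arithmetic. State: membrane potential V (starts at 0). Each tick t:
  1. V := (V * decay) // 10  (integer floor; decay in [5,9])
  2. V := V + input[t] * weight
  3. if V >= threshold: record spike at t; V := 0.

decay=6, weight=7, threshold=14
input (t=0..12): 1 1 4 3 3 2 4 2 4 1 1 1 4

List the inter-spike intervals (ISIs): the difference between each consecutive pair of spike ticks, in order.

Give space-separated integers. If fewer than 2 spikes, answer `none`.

Answer: 1 1 1 1 1 1 4

Derivation:
t=0: input=1 -> V=7
t=1: input=1 -> V=11
t=2: input=4 -> V=0 FIRE
t=3: input=3 -> V=0 FIRE
t=4: input=3 -> V=0 FIRE
t=5: input=2 -> V=0 FIRE
t=6: input=4 -> V=0 FIRE
t=7: input=2 -> V=0 FIRE
t=8: input=4 -> V=0 FIRE
t=9: input=1 -> V=7
t=10: input=1 -> V=11
t=11: input=1 -> V=13
t=12: input=4 -> V=0 FIRE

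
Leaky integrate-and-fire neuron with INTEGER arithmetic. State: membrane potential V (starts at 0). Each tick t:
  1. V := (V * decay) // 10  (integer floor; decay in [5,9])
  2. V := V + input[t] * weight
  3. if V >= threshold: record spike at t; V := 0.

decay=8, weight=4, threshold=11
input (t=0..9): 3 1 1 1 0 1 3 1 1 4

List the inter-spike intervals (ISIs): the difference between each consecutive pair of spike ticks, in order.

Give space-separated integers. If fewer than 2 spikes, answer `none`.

Answer: 6 3

Derivation:
t=0: input=3 -> V=0 FIRE
t=1: input=1 -> V=4
t=2: input=1 -> V=7
t=3: input=1 -> V=9
t=4: input=0 -> V=7
t=5: input=1 -> V=9
t=6: input=3 -> V=0 FIRE
t=7: input=1 -> V=4
t=8: input=1 -> V=7
t=9: input=4 -> V=0 FIRE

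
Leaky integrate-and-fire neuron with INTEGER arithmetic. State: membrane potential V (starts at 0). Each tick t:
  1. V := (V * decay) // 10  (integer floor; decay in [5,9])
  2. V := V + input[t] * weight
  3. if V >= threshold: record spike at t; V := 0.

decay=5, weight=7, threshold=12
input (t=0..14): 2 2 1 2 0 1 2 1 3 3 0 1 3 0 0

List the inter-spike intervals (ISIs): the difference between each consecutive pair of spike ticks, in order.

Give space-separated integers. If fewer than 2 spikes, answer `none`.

t=0: input=2 -> V=0 FIRE
t=1: input=2 -> V=0 FIRE
t=2: input=1 -> V=7
t=3: input=2 -> V=0 FIRE
t=4: input=0 -> V=0
t=5: input=1 -> V=7
t=6: input=2 -> V=0 FIRE
t=7: input=1 -> V=7
t=8: input=3 -> V=0 FIRE
t=9: input=3 -> V=0 FIRE
t=10: input=0 -> V=0
t=11: input=1 -> V=7
t=12: input=3 -> V=0 FIRE
t=13: input=0 -> V=0
t=14: input=0 -> V=0

Answer: 1 2 3 2 1 3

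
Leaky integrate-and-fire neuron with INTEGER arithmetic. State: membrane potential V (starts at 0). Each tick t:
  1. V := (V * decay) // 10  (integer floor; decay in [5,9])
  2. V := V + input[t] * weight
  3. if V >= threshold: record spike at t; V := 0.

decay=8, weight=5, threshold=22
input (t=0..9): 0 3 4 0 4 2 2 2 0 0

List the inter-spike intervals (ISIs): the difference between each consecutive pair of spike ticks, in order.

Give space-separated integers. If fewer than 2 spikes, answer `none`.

t=0: input=0 -> V=0
t=1: input=3 -> V=15
t=2: input=4 -> V=0 FIRE
t=3: input=0 -> V=0
t=4: input=4 -> V=20
t=5: input=2 -> V=0 FIRE
t=6: input=2 -> V=10
t=7: input=2 -> V=18
t=8: input=0 -> V=14
t=9: input=0 -> V=11

Answer: 3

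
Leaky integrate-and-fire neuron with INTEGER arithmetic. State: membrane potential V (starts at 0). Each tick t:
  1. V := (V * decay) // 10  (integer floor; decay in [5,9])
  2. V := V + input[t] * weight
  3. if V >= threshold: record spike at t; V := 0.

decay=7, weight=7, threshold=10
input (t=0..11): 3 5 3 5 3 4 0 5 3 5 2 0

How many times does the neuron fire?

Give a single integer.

t=0: input=3 -> V=0 FIRE
t=1: input=5 -> V=0 FIRE
t=2: input=3 -> V=0 FIRE
t=3: input=5 -> V=0 FIRE
t=4: input=3 -> V=0 FIRE
t=5: input=4 -> V=0 FIRE
t=6: input=0 -> V=0
t=7: input=5 -> V=0 FIRE
t=8: input=3 -> V=0 FIRE
t=9: input=5 -> V=0 FIRE
t=10: input=2 -> V=0 FIRE
t=11: input=0 -> V=0

Answer: 10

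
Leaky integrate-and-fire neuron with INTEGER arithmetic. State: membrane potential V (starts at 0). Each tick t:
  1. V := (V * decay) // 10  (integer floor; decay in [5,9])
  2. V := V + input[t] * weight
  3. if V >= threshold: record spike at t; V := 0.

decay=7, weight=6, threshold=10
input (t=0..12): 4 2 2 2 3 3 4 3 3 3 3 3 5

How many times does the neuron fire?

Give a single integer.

t=0: input=4 -> V=0 FIRE
t=1: input=2 -> V=0 FIRE
t=2: input=2 -> V=0 FIRE
t=3: input=2 -> V=0 FIRE
t=4: input=3 -> V=0 FIRE
t=5: input=3 -> V=0 FIRE
t=6: input=4 -> V=0 FIRE
t=7: input=3 -> V=0 FIRE
t=8: input=3 -> V=0 FIRE
t=9: input=3 -> V=0 FIRE
t=10: input=3 -> V=0 FIRE
t=11: input=3 -> V=0 FIRE
t=12: input=5 -> V=0 FIRE

Answer: 13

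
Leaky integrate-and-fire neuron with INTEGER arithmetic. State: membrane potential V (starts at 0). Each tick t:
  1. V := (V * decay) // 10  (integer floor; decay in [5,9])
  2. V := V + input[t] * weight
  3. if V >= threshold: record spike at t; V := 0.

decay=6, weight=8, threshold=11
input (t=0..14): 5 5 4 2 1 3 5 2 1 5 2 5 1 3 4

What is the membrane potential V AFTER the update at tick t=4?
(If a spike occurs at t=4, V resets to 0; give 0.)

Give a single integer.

Answer: 8

Derivation:
t=0: input=5 -> V=0 FIRE
t=1: input=5 -> V=0 FIRE
t=2: input=4 -> V=0 FIRE
t=3: input=2 -> V=0 FIRE
t=4: input=1 -> V=8
t=5: input=3 -> V=0 FIRE
t=6: input=5 -> V=0 FIRE
t=7: input=2 -> V=0 FIRE
t=8: input=1 -> V=8
t=9: input=5 -> V=0 FIRE
t=10: input=2 -> V=0 FIRE
t=11: input=5 -> V=0 FIRE
t=12: input=1 -> V=8
t=13: input=3 -> V=0 FIRE
t=14: input=4 -> V=0 FIRE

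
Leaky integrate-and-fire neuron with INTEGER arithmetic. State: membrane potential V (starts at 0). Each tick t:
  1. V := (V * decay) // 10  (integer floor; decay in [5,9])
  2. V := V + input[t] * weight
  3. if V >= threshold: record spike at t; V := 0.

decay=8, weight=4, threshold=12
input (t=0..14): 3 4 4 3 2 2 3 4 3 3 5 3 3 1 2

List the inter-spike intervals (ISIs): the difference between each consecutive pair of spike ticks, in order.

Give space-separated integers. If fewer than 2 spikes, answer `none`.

Answer: 1 1 1 2 1 1 1 1 1 1 1

Derivation:
t=0: input=3 -> V=0 FIRE
t=1: input=4 -> V=0 FIRE
t=2: input=4 -> V=0 FIRE
t=3: input=3 -> V=0 FIRE
t=4: input=2 -> V=8
t=5: input=2 -> V=0 FIRE
t=6: input=3 -> V=0 FIRE
t=7: input=4 -> V=0 FIRE
t=8: input=3 -> V=0 FIRE
t=9: input=3 -> V=0 FIRE
t=10: input=5 -> V=0 FIRE
t=11: input=3 -> V=0 FIRE
t=12: input=3 -> V=0 FIRE
t=13: input=1 -> V=4
t=14: input=2 -> V=11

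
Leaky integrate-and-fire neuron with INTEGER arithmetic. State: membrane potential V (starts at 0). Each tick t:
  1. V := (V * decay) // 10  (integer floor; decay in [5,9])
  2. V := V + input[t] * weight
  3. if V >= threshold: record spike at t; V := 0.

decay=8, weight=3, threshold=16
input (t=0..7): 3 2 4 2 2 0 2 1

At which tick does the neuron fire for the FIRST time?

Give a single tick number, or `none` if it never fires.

t=0: input=3 -> V=9
t=1: input=2 -> V=13
t=2: input=4 -> V=0 FIRE
t=3: input=2 -> V=6
t=4: input=2 -> V=10
t=5: input=0 -> V=8
t=6: input=2 -> V=12
t=7: input=1 -> V=12

Answer: 2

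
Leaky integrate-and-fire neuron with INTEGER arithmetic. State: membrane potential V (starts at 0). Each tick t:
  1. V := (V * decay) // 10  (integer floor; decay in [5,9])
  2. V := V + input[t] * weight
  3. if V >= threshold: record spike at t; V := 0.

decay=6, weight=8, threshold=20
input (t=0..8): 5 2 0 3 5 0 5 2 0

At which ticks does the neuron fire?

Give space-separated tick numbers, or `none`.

t=0: input=5 -> V=0 FIRE
t=1: input=2 -> V=16
t=2: input=0 -> V=9
t=3: input=3 -> V=0 FIRE
t=4: input=5 -> V=0 FIRE
t=5: input=0 -> V=0
t=6: input=5 -> V=0 FIRE
t=7: input=2 -> V=16
t=8: input=0 -> V=9

Answer: 0 3 4 6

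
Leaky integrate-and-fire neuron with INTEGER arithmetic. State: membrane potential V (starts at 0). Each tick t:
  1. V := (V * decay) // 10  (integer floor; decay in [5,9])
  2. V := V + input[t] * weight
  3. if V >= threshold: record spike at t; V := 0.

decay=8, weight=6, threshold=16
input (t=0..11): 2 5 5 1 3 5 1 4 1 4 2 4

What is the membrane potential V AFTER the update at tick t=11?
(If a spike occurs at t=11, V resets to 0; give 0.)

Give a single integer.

Answer: 0

Derivation:
t=0: input=2 -> V=12
t=1: input=5 -> V=0 FIRE
t=2: input=5 -> V=0 FIRE
t=3: input=1 -> V=6
t=4: input=3 -> V=0 FIRE
t=5: input=5 -> V=0 FIRE
t=6: input=1 -> V=6
t=7: input=4 -> V=0 FIRE
t=8: input=1 -> V=6
t=9: input=4 -> V=0 FIRE
t=10: input=2 -> V=12
t=11: input=4 -> V=0 FIRE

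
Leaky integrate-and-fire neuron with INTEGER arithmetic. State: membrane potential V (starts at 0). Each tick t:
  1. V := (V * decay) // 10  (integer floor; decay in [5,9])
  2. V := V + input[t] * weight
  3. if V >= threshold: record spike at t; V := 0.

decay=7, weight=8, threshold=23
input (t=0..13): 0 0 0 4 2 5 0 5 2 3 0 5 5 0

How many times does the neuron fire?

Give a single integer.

Answer: 6

Derivation:
t=0: input=0 -> V=0
t=1: input=0 -> V=0
t=2: input=0 -> V=0
t=3: input=4 -> V=0 FIRE
t=4: input=2 -> V=16
t=5: input=5 -> V=0 FIRE
t=6: input=0 -> V=0
t=7: input=5 -> V=0 FIRE
t=8: input=2 -> V=16
t=9: input=3 -> V=0 FIRE
t=10: input=0 -> V=0
t=11: input=5 -> V=0 FIRE
t=12: input=5 -> V=0 FIRE
t=13: input=0 -> V=0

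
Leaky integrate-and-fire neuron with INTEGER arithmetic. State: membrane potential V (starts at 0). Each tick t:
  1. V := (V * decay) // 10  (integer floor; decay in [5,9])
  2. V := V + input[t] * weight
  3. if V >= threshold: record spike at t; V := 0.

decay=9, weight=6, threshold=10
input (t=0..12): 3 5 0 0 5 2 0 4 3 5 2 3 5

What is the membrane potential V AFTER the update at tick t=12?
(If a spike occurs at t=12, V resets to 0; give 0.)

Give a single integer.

Answer: 0

Derivation:
t=0: input=3 -> V=0 FIRE
t=1: input=5 -> V=0 FIRE
t=2: input=0 -> V=0
t=3: input=0 -> V=0
t=4: input=5 -> V=0 FIRE
t=5: input=2 -> V=0 FIRE
t=6: input=0 -> V=0
t=7: input=4 -> V=0 FIRE
t=8: input=3 -> V=0 FIRE
t=9: input=5 -> V=0 FIRE
t=10: input=2 -> V=0 FIRE
t=11: input=3 -> V=0 FIRE
t=12: input=5 -> V=0 FIRE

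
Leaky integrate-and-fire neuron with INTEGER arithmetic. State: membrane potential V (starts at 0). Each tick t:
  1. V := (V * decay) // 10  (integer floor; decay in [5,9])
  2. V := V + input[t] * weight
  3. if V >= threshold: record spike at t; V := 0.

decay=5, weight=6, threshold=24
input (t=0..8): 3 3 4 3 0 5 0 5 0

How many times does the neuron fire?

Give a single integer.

Answer: 4

Derivation:
t=0: input=3 -> V=18
t=1: input=3 -> V=0 FIRE
t=2: input=4 -> V=0 FIRE
t=3: input=3 -> V=18
t=4: input=0 -> V=9
t=5: input=5 -> V=0 FIRE
t=6: input=0 -> V=0
t=7: input=5 -> V=0 FIRE
t=8: input=0 -> V=0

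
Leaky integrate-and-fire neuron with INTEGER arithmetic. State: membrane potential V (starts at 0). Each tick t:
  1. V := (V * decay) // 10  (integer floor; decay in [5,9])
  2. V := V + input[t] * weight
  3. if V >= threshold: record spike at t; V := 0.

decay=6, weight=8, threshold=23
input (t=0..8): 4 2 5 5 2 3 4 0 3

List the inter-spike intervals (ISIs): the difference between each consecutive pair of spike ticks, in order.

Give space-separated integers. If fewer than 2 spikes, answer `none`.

t=0: input=4 -> V=0 FIRE
t=1: input=2 -> V=16
t=2: input=5 -> V=0 FIRE
t=3: input=5 -> V=0 FIRE
t=4: input=2 -> V=16
t=5: input=3 -> V=0 FIRE
t=6: input=4 -> V=0 FIRE
t=7: input=0 -> V=0
t=8: input=3 -> V=0 FIRE

Answer: 2 1 2 1 2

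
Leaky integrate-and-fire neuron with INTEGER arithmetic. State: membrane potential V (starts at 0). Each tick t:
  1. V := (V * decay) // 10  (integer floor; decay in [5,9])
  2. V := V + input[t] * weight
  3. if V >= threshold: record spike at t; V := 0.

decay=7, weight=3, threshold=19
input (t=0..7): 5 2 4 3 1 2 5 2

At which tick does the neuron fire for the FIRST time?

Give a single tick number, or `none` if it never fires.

Answer: 2

Derivation:
t=0: input=5 -> V=15
t=1: input=2 -> V=16
t=2: input=4 -> V=0 FIRE
t=3: input=3 -> V=9
t=4: input=1 -> V=9
t=5: input=2 -> V=12
t=6: input=5 -> V=0 FIRE
t=7: input=2 -> V=6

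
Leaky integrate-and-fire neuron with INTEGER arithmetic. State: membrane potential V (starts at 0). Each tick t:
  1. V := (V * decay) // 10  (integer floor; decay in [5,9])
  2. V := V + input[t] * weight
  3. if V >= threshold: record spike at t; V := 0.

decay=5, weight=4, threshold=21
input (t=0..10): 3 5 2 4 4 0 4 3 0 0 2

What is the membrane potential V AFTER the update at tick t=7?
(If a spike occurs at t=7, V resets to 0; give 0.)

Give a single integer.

t=0: input=3 -> V=12
t=1: input=5 -> V=0 FIRE
t=2: input=2 -> V=8
t=3: input=4 -> V=20
t=4: input=4 -> V=0 FIRE
t=5: input=0 -> V=0
t=6: input=4 -> V=16
t=7: input=3 -> V=20
t=8: input=0 -> V=10
t=9: input=0 -> V=5
t=10: input=2 -> V=10

Answer: 20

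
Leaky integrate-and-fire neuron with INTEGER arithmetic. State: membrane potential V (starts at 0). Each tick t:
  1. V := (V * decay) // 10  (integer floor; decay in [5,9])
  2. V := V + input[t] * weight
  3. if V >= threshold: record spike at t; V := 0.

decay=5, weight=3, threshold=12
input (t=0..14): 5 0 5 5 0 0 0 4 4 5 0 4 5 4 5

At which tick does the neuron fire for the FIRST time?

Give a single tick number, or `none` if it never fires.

Answer: 0

Derivation:
t=0: input=5 -> V=0 FIRE
t=1: input=0 -> V=0
t=2: input=5 -> V=0 FIRE
t=3: input=5 -> V=0 FIRE
t=4: input=0 -> V=0
t=5: input=0 -> V=0
t=6: input=0 -> V=0
t=7: input=4 -> V=0 FIRE
t=8: input=4 -> V=0 FIRE
t=9: input=5 -> V=0 FIRE
t=10: input=0 -> V=0
t=11: input=4 -> V=0 FIRE
t=12: input=5 -> V=0 FIRE
t=13: input=4 -> V=0 FIRE
t=14: input=5 -> V=0 FIRE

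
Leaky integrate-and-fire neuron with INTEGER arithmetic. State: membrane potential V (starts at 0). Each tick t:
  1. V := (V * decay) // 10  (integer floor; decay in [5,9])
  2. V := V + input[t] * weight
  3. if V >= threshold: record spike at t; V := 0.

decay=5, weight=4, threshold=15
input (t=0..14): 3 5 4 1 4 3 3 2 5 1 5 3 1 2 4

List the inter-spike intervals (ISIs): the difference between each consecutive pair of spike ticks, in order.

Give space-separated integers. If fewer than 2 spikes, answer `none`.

t=0: input=3 -> V=12
t=1: input=5 -> V=0 FIRE
t=2: input=4 -> V=0 FIRE
t=3: input=1 -> V=4
t=4: input=4 -> V=0 FIRE
t=5: input=3 -> V=12
t=6: input=3 -> V=0 FIRE
t=7: input=2 -> V=8
t=8: input=5 -> V=0 FIRE
t=9: input=1 -> V=4
t=10: input=5 -> V=0 FIRE
t=11: input=3 -> V=12
t=12: input=1 -> V=10
t=13: input=2 -> V=13
t=14: input=4 -> V=0 FIRE

Answer: 1 2 2 2 2 4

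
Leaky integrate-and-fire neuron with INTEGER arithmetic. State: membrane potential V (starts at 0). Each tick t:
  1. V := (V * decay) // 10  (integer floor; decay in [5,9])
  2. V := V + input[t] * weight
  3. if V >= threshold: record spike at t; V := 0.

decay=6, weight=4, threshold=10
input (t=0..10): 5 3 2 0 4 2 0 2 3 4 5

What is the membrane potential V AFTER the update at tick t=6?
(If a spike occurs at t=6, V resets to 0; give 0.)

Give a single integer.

Answer: 4

Derivation:
t=0: input=5 -> V=0 FIRE
t=1: input=3 -> V=0 FIRE
t=2: input=2 -> V=8
t=3: input=0 -> V=4
t=4: input=4 -> V=0 FIRE
t=5: input=2 -> V=8
t=6: input=0 -> V=4
t=7: input=2 -> V=0 FIRE
t=8: input=3 -> V=0 FIRE
t=9: input=4 -> V=0 FIRE
t=10: input=5 -> V=0 FIRE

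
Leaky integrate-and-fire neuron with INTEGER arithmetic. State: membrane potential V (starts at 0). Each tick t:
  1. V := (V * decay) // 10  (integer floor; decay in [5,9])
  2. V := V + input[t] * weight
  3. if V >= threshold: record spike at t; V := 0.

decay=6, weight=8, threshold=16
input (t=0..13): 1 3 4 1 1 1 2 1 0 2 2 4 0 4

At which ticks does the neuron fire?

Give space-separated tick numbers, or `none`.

t=0: input=1 -> V=8
t=1: input=3 -> V=0 FIRE
t=2: input=4 -> V=0 FIRE
t=3: input=1 -> V=8
t=4: input=1 -> V=12
t=5: input=1 -> V=15
t=6: input=2 -> V=0 FIRE
t=7: input=1 -> V=8
t=8: input=0 -> V=4
t=9: input=2 -> V=0 FIRE
t=10: input=2 -> V=0 FIRE
t=11: input=4 -> V=0 FIRE
t=12: input=0 -> V=0
t=13: input=4 -> V=0 FIRE

Answer: 1 2 6 9 10 11 13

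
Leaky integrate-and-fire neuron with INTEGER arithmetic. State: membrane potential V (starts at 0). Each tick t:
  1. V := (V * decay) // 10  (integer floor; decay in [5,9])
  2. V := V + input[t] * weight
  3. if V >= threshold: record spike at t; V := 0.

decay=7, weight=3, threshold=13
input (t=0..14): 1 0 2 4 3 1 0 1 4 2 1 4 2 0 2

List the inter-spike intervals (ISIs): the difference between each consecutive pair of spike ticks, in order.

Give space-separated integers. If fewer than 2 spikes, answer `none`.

t=0: input=1 -> V=3
t=1: input=0 -> V=2
t=2: input=2 -> V=7
t=3: input=4 -> V=0 FIRE
t=4: input=3 -> V=9
t=5: input=1 -> V=9
t=6: input=0 -> V=6
t=7: input=1 -> V=7
t=8: input=4 -> V=0 FIRE
t=9: input=2 -> V=6
t=10: input=1 -> V=7
t=11: input=4 -> V=0 FIRE
t=12: input=2 -> V=6
t=13: input=0 -> V=4
t=14: input=2 -> V=8

Answer: 5 3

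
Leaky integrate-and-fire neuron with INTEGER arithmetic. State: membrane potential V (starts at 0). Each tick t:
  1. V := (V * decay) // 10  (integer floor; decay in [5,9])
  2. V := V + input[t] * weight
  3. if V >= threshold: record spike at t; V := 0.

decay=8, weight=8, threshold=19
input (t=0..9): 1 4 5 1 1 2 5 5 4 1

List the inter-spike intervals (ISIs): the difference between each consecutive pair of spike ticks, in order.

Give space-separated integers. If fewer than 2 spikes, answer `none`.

t=0: input=1 -> V=8
t=1: input=4 -> V=0 FIRE
t=2: input=5 -> V=0 FIRE
t=3: input=1 -> V=8
t=4: input=1 -> V=14
t=5: input=2 -> V=0 FIRE
t=6: input=5 -> V=0 FIRE
t=7: input=5 -> V=0 FIRE
t=8: input=4 -> V=0 FIRE
t=9: input=1 -> V=8

Answer: 1 3 1 1 1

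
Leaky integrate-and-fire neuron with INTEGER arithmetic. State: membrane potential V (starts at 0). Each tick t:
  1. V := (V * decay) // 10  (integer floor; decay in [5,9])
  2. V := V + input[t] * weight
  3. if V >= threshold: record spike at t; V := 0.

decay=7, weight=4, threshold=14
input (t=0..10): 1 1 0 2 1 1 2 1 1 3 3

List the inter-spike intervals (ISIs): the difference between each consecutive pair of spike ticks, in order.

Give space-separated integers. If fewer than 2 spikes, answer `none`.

Answer: 3

Derivation:
t=0: input=1 -> V=4
t=1: input=1 -> V=6
t=2: input=0 -> V=4
t=3: input=2 -> V=10
t=4: input=1 -> V=11
t=5: input=1 -> V=11
t=6: input=2 -> V=0 FIRE
t=7: input=1 -> V=4
t=8: input=1 -> V=6
t=9: input=3 -> V=0 FIRE
t=10: input=3 -> V=12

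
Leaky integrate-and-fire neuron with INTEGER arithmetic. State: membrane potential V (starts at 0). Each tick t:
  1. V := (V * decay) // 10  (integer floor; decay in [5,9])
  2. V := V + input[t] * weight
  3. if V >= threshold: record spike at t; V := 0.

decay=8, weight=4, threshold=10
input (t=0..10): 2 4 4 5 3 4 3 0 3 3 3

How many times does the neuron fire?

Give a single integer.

t=0: input=2 -> V=8
t=1: input=4 -> V=0 FIRE
t=2: input=4 -> V=0 FIRE
t=3: input=5 -> V=0 FIRE
t=4: input=3 -> V=0 FIRE
t=5: input=4 -> V=0 FIRE
t=6: input=3 -> V=0 FIRE
t=7: input=0 -> V=0
t=8: input=3 -> V=0 FIRE
t=9: input=3 -> V=0 FIRE
t=10: input=3 -> V=0 FIRE

Answer: 9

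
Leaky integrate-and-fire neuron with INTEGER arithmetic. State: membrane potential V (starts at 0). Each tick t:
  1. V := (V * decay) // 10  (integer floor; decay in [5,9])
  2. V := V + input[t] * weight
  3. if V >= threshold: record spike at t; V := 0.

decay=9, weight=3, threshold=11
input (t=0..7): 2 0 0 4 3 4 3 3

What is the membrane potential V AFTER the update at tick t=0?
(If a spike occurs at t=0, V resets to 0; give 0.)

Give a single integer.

Answer: 6

Derivation:
t=0: input=2 -> V=6
t=1: input=0 -> V=5
t=2: input=0 -> V=4
t=3: input=4 -> V=0 FIRE
t=4: input=3 -> V=9
t=5: input=4 -> V=0 FIRE
t=6: input=3 -> V=9
t=7: input=3 -> V=0 FIRE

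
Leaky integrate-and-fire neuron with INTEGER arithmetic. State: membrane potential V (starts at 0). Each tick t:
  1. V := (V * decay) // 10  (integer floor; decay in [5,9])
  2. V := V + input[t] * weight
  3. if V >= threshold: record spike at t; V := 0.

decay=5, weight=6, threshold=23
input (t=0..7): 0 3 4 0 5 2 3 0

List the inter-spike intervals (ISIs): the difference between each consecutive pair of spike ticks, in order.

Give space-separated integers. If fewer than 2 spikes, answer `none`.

Answer: 2 2

Derivation:
t=0: input=0 -> V=0
t=1: input=3 -> V=18
t=2: input=4 -> V=0 FIRE
t=3: input=0 -> V=0
t=4: input=5 -> V=0 FIRE
t=5: input=2 -> V=12
t=6: input=3 -> V=0 FIRE
t=7: input=0 -> V=0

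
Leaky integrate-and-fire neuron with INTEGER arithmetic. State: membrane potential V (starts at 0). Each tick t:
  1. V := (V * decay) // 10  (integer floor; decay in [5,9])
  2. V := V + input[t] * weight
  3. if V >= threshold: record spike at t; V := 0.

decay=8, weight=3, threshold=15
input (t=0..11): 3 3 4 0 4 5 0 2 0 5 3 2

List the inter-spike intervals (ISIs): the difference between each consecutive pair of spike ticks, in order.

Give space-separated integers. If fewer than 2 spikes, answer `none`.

Answer: 3 1 4

Derivation:
t=0: input=3 -> V=9
t=1: input=3 -> V=0 FIRE
t=2: input=4 -> V=12
t=3: input=0 -> V=9
t=4: input=4 -> V=0 FIRE
t=5: input=5 -> V=0 FIRE
t=6: input=0 -> V=0
t=7: input=2 -> V=6
t=8: input=0 -> V=4
t=9: input=5 -> V=0 FIRE
t=10: input=3 -> V=9
t=11: input=2 -> V=13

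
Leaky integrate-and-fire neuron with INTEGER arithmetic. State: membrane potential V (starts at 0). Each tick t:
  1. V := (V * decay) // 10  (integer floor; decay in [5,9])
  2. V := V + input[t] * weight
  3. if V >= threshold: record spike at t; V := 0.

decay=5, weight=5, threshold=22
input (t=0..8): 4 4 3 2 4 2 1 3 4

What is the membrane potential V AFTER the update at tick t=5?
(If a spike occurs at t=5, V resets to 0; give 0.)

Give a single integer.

t=0: input=4 -> V=20
t=1: input=4 -> V=0 FIRE
t=2: input=3 -> V=15
t=3: input=2 -> V=17
t=4: input=4 -> V=0 FIRE
t=5: input=2 -> V=10
t=6: input=1 -> V=10
t=7: input=3 -> V=20
t=8: input=4 -> V=0 FIRE

Answer: 10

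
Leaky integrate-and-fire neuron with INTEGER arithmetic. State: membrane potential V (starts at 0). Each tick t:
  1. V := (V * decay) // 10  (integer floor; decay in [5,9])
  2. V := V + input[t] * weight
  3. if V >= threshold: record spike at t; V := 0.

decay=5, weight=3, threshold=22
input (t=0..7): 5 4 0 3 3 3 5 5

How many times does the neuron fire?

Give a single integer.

t=0: input=5 -> V=15
t=1: input=4 -> V=19
t=2: input=0 -> V=9
t=3: input=3 -> V=13
t=4: input=3 -> V=15
t=5: input=3 -> V=16
t=6: input=5 -> V=0 FIRE
t=7: input=5 -> V=15

Answer: 1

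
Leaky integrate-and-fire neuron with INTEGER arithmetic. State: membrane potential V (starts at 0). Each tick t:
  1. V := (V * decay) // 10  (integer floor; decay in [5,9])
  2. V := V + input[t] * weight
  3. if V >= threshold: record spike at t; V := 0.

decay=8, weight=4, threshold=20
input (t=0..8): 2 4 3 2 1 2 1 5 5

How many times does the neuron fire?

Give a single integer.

Answer: 4

Derivation:
t=0: input=2 -> V=8
t=1: input=4 -> V=0 FIRE
t=2: input=3 -> V=12
t=3: input=2 -> V=17
t=4: input=1 -> V=17
t=5: input=2 -> V=0 FIRE
t=6: input=1 -> V=4
t=7: input=5 -> V=0 FIRE
t=8: input=5 -> V=0 FIRE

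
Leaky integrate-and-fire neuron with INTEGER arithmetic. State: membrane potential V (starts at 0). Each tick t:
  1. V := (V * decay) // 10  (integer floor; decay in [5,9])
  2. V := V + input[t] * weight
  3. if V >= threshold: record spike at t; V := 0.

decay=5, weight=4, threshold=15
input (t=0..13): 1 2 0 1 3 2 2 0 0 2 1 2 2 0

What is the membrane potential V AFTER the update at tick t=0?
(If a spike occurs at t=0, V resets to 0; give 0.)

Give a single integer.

Answer: 4

Derivation:
t=0: input=1 -> V=4
t=1: input=2 -> V=10
t=2: input=0 -> V=5
t=3: input=1 -> V=6
t=4: input=3 -> V=0 FIRE
t=5: input=2 -> V=8
t=6: input=2 -> V=12
t=7: input=0 -> V=6
t=8: input=0 -> V=3
t=9: input=2 -> V=9
t=10: input=1 -> V=8
t=11: input=2 -> V=12
t=12: input=2 -> V=14
t=13: input=0 -> V=7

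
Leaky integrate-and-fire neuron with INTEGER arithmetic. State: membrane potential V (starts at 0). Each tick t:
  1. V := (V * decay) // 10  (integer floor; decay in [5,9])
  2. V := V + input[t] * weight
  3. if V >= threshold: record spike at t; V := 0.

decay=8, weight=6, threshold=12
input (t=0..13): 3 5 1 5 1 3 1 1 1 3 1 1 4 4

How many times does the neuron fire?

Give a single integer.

t=0: input=3 -> V=0 FIRE
t=1: input=5 -> V=0 FIRE
t=2: input=1 -> V=6
t=3: input=5 -> V=0 FIRE
t=4: input=1 -> V=6
t=5: input=3 -> V=0 FIRE
t=6: input=1 -> V=6
t=7: input=1 -> V=10
t=8: input=1 -> V=0 FIRE
t=9: input=3 -> V=0 FIRE
t=10: input=1 -> V=6
t=11: input=1 -> V=10
t=12: input=4 -> V=0 FIRE
t=13: input=4 -> V=0 FIRE

Answer: 8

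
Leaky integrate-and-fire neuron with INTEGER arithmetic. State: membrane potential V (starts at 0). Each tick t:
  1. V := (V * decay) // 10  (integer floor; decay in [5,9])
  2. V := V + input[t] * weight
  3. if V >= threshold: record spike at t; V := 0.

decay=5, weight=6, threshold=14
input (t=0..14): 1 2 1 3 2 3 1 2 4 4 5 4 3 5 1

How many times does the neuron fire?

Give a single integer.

t=0: input=1 -> V=6
t=1: input=2 -> V=0 FIRE
t=2: input=1 -> V=6
t=3: input=3 -> V=0 FIRE
t=4: input=2 -> V=12
t=5: input=3 -> V=0 FIRE
t=6: input=1 -> V=6
t=7: input=2 -> V=0 FIRE
t=8: input=4 -> V=0 FIRE
t=9: input=4 -> V=0 FIRE
t=10: input=5 -> V=0 FIRE
t=11: input=4 -> V=0 FIRE
t=12: input=3 -> V=0 FIRE
t=13: input=5 -> V=0 FIRE
t=14: input=1 -> V=6

Answer: 10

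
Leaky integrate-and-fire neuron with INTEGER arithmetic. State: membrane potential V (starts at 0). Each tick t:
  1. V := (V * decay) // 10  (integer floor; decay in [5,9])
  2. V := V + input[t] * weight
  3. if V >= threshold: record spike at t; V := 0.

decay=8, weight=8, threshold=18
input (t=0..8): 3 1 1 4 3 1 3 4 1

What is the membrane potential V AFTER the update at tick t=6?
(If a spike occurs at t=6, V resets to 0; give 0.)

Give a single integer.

Answer: 0

Derivation:
t=0: input=3 -> V=0 FIRE
t=1: input=1 -> V=8
t=2: input=1 -> V=14
t=3: input=4 -> V=0 FIRE
t=4: input=3 -> V=0 FIRE
t=5: input=1 -> V=8
t=6: input=3 -> V=0 FIRE
t=7: input=4 -> V=0 FIRE
t=8: input=1 -> V=8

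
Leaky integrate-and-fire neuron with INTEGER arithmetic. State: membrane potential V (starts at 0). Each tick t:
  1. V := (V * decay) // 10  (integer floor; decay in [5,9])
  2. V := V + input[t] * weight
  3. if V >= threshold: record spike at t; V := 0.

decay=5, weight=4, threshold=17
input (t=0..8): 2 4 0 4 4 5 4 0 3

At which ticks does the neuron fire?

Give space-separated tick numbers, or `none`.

Answer: 1 4 5

Derivation:
t=0: input=2 -> V=8
t=1: input=4 -> V=0 FIRE
t=2: input=0 -> V=0
t=3: input=4 -> V=16
t=4: input=4 -> V=0 FIRE
t=5: input=5 -> V=0 FIRE
t=6: input=4 -> V=16
t=7: input=0 -> V=8
t=8: input=3 -> V=16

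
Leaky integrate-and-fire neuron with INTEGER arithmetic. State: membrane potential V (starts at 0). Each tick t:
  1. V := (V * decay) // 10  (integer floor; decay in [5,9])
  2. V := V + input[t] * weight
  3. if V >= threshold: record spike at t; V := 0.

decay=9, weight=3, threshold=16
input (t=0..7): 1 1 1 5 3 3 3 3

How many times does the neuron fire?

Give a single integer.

t=0: input=1 -> V=3
t=1: input=1 -> V=5
t=2: input=1 -> V=7
t=3: input=5 -> V=0 FIRE
t=4: input=3 -> V=9
t=5: input=3 -> V=0 FIRE
t=6: input=3 -> V=9
t=7: input=3 -> V=0 FIRE

Answer: 3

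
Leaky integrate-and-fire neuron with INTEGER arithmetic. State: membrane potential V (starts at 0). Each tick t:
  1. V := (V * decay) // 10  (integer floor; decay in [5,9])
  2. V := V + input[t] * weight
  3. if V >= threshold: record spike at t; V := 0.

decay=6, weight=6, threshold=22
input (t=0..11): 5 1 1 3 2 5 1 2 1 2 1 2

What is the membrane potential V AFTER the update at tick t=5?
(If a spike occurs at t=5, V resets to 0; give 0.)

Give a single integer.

t=0: input=5 -> V=0 FIRE
t=1: input=1 -> V=6
t=2: input=1 -> V=9
t=3: input=3 -> V=0 FIRE
t=4: input=2 -> V=12
t=5: input=5 -> V=0 FIRE
t=6: input=1 -> V=6
t=7: input=2 -> V=15
t=8: input=1 -> V=15
t=9: input=2 -> V=21
t=10: input=1 -> V=18
t=11: input=2 -> V=0 FIRE

Answer: 0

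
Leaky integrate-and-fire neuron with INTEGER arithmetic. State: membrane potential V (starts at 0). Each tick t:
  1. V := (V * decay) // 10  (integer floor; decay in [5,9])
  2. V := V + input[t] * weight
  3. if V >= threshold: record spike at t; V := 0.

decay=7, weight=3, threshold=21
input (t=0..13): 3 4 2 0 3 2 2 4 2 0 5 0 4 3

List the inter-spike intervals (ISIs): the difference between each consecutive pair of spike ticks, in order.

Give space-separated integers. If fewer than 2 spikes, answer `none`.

t=0: input=3 -> V=9
t=1: input=4 -> V=18
t=2: input=2 -> V=18
t=3: input=0 -> V=12
t=4: input=3 -> V=17
t=5: input=2 -> V=17
t=6: input=2 -> V=17
t=7: input=4 -> V=0 FIRE
t=8: input=2 -> V=6
t=9: input=0 -> V=4
t=10: input=5 -> V=17
t=11: input=0 -> V=11
t=12: input=4 -> V=19
t=13: input=3 -> V=0 FIRE

Answer: 6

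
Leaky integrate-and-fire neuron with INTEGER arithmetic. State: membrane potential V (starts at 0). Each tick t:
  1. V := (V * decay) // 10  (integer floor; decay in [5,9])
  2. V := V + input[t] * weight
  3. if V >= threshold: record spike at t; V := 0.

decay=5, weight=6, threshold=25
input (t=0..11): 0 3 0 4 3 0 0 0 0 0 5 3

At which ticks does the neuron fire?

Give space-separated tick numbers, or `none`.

t=0: input=0 -> V=0
t=1: input=3 -> V=18
t=2: input=0 -> V=9
t=3: input=4 -> V=0 FIRE
t=4: input=3 -> V=18
t=5: input=0 -> V=9
t=6: input=0 -> V=4
t=7: input=0 -> V=2
t=8: input=0 -> V=1
t=9: input=0 -> V=0
t=10: input=5 -> V=0 FIRE
t=11: input=3 -> V=18

Answer: 3 10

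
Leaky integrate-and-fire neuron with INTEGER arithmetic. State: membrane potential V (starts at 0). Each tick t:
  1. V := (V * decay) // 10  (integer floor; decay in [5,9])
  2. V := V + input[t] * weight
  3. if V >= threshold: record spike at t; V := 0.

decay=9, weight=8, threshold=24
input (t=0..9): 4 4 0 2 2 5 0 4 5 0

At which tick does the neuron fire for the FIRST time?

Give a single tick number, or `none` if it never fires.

t=0: input=4 -> V=0 FIRE
t=1: input=4 -> V=0 FIRE
t=2: input=0 -> V=0
t=3: input=2 -> V=16
t=4: input=2 -> V=0 FIRE
t=5: input=5 -> V=0 FIRE
t=6: input=0 -> V=0
t=7: input=4 -> V=0 FIRE
t=8: input=5 -> V=0 FIRE
t=9: input=0 -> V=0

Answer: 0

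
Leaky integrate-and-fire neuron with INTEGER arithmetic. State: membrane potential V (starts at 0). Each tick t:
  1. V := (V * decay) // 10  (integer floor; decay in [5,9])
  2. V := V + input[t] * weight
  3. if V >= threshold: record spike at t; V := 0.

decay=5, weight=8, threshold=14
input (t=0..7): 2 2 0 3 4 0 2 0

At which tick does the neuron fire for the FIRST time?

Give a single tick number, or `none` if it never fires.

t=0: input=2 -> V=0 FIRE
t=1: input=2 -> V=0 FIRE
t=2: input=0 -> V=0
t=3: input=3 -> V=0 FIRE
t=4: input=4 -> V=0 FIRE
t=5: input=0 -> V=0
t=6: input=2 -> V=0 FIRE
t=7: input=0 -> V=0

Answer: 0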